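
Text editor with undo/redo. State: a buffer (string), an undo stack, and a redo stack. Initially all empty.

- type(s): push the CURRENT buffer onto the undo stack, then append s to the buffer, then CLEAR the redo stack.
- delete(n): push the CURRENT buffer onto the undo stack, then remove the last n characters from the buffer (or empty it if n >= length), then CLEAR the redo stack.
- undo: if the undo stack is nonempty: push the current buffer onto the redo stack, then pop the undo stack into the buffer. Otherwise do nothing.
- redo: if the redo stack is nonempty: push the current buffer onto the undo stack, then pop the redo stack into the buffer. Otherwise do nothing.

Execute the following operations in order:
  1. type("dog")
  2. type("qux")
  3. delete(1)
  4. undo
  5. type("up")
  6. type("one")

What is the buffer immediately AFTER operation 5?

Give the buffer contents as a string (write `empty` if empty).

Answer: dogquxup

Derivation:
After op 1 (type): buf='dog' undo_depth=1 redo_depth=0
After op 2 (type): buf='dogqux' undo_depth=2 redo_depth=0
After op 3 (delete): buf='dogqu' undo_depth=3 redo_depth=0
After op 4 (undo): buf='dogqux' undo_depth=2 redo_depth=1
After op 5 (type): buf='dogquxup' undo_depth=3 redo_depth=0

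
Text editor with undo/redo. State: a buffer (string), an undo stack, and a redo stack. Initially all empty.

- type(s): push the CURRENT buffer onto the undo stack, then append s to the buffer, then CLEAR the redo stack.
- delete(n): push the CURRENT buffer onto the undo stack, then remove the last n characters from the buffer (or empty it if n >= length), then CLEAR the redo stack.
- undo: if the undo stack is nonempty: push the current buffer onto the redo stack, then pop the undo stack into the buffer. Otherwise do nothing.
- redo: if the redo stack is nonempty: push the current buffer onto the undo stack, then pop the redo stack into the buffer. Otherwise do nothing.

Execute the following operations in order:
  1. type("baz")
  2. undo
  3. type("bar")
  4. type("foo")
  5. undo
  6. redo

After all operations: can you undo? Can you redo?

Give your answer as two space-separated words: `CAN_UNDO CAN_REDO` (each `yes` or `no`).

Answer: yes no

Derivation:
After op 1 (type): buf='baz' undo_depth=1 redo_depth=0
After op 2 (undo): buf='(empty)' undo_depth=0 redo_depth=1
After op 3 (type): buf='bar' undo_depth=1 redo_depth=0
After op 4 (type): buf='barfoo' undo_depth=2 redo_depth=0
After op 5 (undo): buf='bar' undo_depth=1 redo_depth=1
After op 6 (redo): buf='barfoo' undo_depth=2 redo_depth=0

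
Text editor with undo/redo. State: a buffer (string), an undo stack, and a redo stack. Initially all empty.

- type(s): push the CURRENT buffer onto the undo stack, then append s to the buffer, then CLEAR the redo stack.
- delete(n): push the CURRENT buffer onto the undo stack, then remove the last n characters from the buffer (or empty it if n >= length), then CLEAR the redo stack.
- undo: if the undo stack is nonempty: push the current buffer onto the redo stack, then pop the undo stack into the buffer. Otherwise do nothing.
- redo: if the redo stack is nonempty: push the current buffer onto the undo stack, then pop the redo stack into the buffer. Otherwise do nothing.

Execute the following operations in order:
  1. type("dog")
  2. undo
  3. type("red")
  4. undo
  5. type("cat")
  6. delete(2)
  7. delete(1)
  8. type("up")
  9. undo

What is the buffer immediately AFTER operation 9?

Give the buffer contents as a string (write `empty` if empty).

After op 1 (type): buf='dog' undo_depth=1 redo_depth=0
After op 2 (undo): buf='(empty)' undo_depth=0 redo_depth=1
After op 3 (type): buf='red' undo_depth=1 redo_depth=0
After op 4 (undo): buf='(empty)' undo_depth=0 redo_depth=1
After op 5 (type): buf='cat' undo_depth=1 redo_depth=0
After op 6 (delete): buf='c' undo_depth=2 redo_depth=0
After op 7 (delete): buf='(empty)' undo_depth=3 redo_depth=0
After op 8 (type): buf='up' undo_depth=4 redo_depth=0
After op 9 (undo): buf='(empty)' undo_depth=3 redo_depth=1

Answer: empty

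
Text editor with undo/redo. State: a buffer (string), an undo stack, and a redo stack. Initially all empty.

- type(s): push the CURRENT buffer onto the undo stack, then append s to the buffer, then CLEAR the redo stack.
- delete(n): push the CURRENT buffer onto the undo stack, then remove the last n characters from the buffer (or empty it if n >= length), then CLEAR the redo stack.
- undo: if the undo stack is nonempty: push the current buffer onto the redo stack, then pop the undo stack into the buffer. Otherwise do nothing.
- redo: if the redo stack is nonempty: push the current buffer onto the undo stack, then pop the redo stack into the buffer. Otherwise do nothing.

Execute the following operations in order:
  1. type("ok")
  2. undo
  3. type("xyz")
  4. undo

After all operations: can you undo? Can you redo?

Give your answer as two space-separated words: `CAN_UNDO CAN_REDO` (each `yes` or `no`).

After op 1 (type): buf='ok' undo_depth=1 redo_depth=0
After op 2 (undo): buf='(empty)' undo_depth=0 redo_depth=1
After op 3 (type): buf='xyz' undo_depth=1 redo_depth=0
After op 4 (undo): buf='(empty)' undo_depth=0 redo_depth=1

Answer: no yes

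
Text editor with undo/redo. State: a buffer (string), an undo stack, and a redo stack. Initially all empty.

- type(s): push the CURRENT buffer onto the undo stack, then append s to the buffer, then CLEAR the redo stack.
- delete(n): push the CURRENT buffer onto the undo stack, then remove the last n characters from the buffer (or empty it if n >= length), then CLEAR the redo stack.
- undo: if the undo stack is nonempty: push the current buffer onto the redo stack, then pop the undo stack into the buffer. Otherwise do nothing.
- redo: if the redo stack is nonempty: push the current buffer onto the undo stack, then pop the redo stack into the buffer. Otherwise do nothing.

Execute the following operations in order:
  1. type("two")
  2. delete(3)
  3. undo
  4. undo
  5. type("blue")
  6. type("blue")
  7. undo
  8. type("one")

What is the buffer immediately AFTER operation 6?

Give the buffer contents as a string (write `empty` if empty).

After op 1 (type): buf='two' undo_depth=1 redo_depth=0
After op 2 (delete): buf='(empty)' undo_depth=2 redo_depth=0
After op 3 (undo): buf='two' undo_depth=1 redo_depth=1
After op 4 (undo): buf='(empty)' undo_depth=0 redo_depth=2
After op 5 (type): buf='blue' undo_depth=1 redo_depth=0
After op 6 (type): buf='blueblue' undo_depth=2 redo_depth=0

Answer: blueblue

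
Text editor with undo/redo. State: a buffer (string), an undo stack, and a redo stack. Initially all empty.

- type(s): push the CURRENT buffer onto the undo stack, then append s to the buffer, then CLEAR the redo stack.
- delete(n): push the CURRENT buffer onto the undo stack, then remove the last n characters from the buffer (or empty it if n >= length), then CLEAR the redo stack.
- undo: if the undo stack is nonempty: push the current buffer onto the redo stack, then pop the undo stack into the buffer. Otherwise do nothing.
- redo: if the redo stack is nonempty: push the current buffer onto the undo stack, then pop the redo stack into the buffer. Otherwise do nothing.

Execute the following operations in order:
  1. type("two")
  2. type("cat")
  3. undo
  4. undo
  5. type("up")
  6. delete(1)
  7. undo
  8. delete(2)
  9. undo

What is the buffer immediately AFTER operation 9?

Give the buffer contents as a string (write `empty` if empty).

Answer: up

Derivation:
After op 1 (type): buf='two' undo_depth=1 redo_depth=0
After op 2 (type): buf='twocat' undo_depth=2 redo_depth=0
After op 3 (undo): buf='two' undo_depth=1 redo_depth=1
After op 4 (undo): buf='(empty)' undo_depth=0 redo_depth=2
After op 5 (type): buf='up' undo_depth=1 redo_depth=0
After op 6 (delete): buf='u' undo_depth=2 redo_depth=0
After op 7 (undo): buf='up' undo_depth=1 redo_depth=1
After op 8 (delete): buf='(empty)' undo_depth=2 redo_depth=0
After op 9 (undo): buf='up' undo_depth=1 redo_depth=1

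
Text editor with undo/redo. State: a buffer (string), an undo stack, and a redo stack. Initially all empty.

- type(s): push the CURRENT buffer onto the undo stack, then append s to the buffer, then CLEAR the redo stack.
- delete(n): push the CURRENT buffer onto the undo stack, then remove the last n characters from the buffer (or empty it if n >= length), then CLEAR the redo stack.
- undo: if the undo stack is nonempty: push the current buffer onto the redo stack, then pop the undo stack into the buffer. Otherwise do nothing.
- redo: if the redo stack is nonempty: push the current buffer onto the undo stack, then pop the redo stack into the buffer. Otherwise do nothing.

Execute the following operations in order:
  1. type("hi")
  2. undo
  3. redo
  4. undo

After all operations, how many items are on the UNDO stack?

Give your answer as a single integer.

After op 1 (type): buf='hi' undo_depth=1 redo_depth=0
After op 2 (undo): buf='(empty)' undo_depth=0 redo_depth=1
After op 3 (redo): buf='hi' undo_depth=1 redo_depth=0
After op 4 (undo): buf='(empty)' undo_depth=0 redo_depth=1

Answer: 0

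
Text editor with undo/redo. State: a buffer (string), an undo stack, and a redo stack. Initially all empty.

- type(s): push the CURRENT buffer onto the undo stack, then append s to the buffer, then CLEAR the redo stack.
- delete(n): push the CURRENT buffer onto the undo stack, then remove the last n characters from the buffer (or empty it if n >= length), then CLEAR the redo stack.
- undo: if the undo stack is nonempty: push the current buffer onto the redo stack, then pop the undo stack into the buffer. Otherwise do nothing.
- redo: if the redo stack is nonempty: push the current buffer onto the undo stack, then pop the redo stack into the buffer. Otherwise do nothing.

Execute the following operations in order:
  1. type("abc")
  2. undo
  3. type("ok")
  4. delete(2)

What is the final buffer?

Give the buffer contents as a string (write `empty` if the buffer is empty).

Answer: empty

Derivation:
After op 1 (type): buf='abc' undo_depth=1 redo_depth=0
After op 2 (undo): buf='(empty)' undo_depth=0 redo_depth=1
After op 3 (type): buf='ok' undo_depth=1 redo_depth=0
After op 4 (delete): buf='(empty)' undo_depth=2 redo_depth=0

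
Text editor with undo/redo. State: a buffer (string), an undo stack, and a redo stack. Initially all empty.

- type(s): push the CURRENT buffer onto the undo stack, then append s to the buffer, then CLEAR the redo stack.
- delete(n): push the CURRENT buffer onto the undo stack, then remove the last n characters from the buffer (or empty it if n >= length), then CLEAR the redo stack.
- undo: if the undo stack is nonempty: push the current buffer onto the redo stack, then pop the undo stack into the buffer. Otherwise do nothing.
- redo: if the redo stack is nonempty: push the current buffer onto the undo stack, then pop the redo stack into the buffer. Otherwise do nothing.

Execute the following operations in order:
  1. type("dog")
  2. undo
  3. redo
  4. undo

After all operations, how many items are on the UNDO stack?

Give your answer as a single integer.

Answer: 0

Derivation:
After op 1 (type): buf='dog' undo_depth=1 redo_depth=0
After op 2 (undo): buf='(empty)' undo_depth=0 redo_depth=1
After op 3 (redo): buf='dog' undo_depth=1 redo_depth=0
After op 4 (undo): buf='(empty)' undo_depth=0 redo_depth=1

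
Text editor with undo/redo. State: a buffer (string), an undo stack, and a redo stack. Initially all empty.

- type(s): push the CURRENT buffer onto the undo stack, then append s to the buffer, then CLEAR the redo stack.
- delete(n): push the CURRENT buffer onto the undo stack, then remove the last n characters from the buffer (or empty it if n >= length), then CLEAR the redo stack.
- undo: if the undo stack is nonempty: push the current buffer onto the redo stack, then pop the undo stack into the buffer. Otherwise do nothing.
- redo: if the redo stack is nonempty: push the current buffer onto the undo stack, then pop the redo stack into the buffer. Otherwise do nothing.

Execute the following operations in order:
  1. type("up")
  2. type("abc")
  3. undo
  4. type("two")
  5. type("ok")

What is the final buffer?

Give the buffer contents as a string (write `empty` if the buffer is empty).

Answer: uptwook

Derivation:
After op 1 (type): buf='up' undo_depth=1 redo_depth=0
After op 2 (type): buf='upabc' undo_depth=2 redo_depth=0
After op 3 (undo): buf='up' undo_depth=1 redo_depth=1
After op 4 (type): buf='uptwo' undo_depth=2 redo_depth=0
After op 5 (type): buf='uptwook' undo_depth=3 redo_depth=0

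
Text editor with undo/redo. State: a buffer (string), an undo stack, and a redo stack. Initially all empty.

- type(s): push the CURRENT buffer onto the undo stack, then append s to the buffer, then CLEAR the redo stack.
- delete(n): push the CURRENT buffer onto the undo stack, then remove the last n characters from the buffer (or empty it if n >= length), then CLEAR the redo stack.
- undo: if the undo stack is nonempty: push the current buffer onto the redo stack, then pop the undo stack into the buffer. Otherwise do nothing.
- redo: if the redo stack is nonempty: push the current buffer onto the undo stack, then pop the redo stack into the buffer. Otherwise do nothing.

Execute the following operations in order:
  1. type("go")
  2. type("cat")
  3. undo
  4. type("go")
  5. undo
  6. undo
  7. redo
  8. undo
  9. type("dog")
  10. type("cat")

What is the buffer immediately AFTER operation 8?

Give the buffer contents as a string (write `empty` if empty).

After op 1 (type): buf='go' undo_depth=1 redo_depth=0
After op 2 (type): buf='gocat' undo_depth=2 redo_depth=0
After op 3 (undo): buf='go' undo_depth=1 redo_depth=1
After op 4 (type): buf='gogo' undo_depth=2 redo_depth=0
After op 5 (undo): buf='go' undo_depth=1 redo_depth=1
After op 6 (undo): buf='(empty)' undo_depth=0 redo_depth=2
After op 7 (redo): buf='go' undo_depth=1 redo_depth=1
After op 8 (undo): buf='(empty)' undo_depth=0 redo_depth=2

Answer: empty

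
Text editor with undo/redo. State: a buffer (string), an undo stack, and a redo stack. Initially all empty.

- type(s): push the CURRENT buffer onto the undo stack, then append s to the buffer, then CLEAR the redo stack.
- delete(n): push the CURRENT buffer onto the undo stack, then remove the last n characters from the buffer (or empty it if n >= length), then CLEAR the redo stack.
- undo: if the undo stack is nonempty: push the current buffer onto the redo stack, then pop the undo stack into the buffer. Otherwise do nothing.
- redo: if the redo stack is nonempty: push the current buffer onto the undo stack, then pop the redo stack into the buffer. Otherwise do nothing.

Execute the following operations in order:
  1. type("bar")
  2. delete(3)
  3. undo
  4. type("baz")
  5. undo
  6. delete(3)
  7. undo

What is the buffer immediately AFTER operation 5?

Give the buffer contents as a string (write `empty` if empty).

After op 1 (type): buf='bar' undo_depth=1 redo_depth=0
After op 2 (delete): buf='(empty)' undo_depth=2 redo_depth=0
After op 3 (undo): buf='bar' undo_depth=1 redo_depth=1
After op 4 (type): buf='barbaz' undo_depth=2 redo_depth=0
After op 5 (undo): buf='bar' undo_depth=1 redo_depth=1

Answer: bar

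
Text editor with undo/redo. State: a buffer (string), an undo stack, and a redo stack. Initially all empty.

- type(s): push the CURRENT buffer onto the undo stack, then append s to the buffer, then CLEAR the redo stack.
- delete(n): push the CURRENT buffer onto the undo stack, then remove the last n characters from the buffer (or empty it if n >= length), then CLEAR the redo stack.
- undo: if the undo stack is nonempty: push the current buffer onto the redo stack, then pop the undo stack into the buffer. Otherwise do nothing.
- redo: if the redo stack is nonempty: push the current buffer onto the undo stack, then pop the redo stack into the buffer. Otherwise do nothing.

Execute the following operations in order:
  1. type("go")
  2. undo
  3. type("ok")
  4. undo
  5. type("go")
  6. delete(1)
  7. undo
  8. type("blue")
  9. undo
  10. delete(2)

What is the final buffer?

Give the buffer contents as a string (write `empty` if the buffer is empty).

Answer: empty

Derivation:
After op 1 (type): buf='go' undo_depth=1 redo_depth=0
After op 2 (undo): buf='(empty)' undo_depth=0 redo_depth=1
After op 3 (type): buf='ok' undo_depth=1 redo_depth=0
After op 4 (undo): buf='(empty)' undo_depth=0 redo_depth=1
After op 5 (type): buf='go' undo_depth=1 redo_depth=0
After op 6 (delete): buf='g' undo_depth=2 redo_depth=0
After op 7 (undo): buf='go' undo_depth=1 redo_depth=1
After op 8 (type): buf='goblue' undo_depth=2 redo_depth=0
After op 9 (undo): buf='go' undo_depth=1 redo_depth=1
After op 10 (delete): buf='(empty)' undo_depth=2 redo_depth=0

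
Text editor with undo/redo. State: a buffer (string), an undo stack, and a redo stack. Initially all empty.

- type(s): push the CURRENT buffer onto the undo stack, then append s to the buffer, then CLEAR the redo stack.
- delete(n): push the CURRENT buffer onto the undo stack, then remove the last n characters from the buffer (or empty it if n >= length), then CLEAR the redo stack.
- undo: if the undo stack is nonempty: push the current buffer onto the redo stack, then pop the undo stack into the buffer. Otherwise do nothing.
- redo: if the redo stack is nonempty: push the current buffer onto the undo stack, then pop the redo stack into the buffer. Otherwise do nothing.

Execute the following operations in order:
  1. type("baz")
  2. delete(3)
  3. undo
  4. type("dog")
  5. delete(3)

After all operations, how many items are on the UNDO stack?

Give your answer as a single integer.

Answer: 3

Derivation:
After op 1 (type): buf='baz' undo_depth=1 redo_depth=0
After op 2 (delete): buf='(empty)' undo_depth=2 redo_depth=0
After op 3 (undo): buf='baz' undo_depth=1 redo_depth=1
After op 4 (type): buf='bazdog' undo_depth=2 redo_depth=0
After op 5 (delete): buf='baz' undo_depth=3 redo_depth=0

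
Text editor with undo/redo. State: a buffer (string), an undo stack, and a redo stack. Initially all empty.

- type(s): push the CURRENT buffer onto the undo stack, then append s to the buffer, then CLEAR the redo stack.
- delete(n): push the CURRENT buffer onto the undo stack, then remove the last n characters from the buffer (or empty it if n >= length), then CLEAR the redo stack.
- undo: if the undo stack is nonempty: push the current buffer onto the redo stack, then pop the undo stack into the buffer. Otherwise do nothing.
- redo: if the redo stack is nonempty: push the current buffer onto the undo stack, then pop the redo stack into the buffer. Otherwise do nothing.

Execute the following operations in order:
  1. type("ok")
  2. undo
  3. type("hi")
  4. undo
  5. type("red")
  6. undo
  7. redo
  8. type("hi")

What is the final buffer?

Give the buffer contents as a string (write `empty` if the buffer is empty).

Answer: redhi

Derivation:
After op 1 (type): buf='ok' undo_depth=1 redo_depth=0
After op 2 (undo): buf='(empty)' undo_depth=0 redo_depth=1
After op 3 (type): buf='hi' undo_depth=1 redo_depth=0
After op 4 (undo): buf='(empty)' undo_depth=0 redo_depth=1
After op 5 (type): buf='red' undo_depth=1 redo_depth=0
After op 6 (undo): buf='(empty)' undo_depth=0 redo_depth=1
After op 7 (redo): buf='red' undo_depth=1 redo_depth=0
After op 8 (type): buf='redhi' undo_depth=2 redo_depth=0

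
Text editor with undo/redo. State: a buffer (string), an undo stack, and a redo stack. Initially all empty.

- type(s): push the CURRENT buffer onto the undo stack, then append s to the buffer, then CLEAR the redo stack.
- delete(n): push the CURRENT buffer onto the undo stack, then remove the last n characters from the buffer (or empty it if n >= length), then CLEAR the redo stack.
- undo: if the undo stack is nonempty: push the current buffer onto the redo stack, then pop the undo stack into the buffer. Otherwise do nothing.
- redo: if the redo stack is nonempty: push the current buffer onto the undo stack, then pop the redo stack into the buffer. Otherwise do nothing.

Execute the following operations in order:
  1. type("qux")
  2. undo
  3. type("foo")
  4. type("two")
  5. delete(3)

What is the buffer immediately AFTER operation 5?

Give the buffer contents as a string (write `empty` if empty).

Answer: foo

Derivation:
After op 1 (type): buf='qux' undo_depth=1 redo_depth=0
After op 2 (undo): buf='(empty)' undo_depth=0 redo_depth=1
After op 3 (type): buf='foo' undo_depth=1 redo_depth=0
After op 4 (type): buf='footwo' undo_depth=2 redo_depth=0
After op 5 (delete): buf='foo' undo_depth=3 redo_depth=0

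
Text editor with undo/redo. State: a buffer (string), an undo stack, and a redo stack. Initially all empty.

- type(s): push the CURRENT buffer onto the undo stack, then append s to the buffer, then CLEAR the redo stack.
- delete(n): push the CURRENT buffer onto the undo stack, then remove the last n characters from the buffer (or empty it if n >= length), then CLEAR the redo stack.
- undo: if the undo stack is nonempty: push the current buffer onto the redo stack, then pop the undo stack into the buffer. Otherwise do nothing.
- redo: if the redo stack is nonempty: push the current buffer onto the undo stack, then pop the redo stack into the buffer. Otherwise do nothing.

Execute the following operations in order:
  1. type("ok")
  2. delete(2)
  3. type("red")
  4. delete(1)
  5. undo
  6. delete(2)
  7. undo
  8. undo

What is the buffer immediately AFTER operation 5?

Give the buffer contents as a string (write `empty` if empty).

After op 1 (type): buf='ok' undo_depth=1 redo_depth=0
After op 2 (delete): buf='(empty)' undo_depth=2 redo_depth=0
After op 3 (type): buf='red' undo_depth=3 redo_depth=0
After op 4 (delete): buf='re' undo_depth=4 redo_depth=0
After op 5 (undo): buf='red' undo_depth=3 redo_depth=1

Answer: red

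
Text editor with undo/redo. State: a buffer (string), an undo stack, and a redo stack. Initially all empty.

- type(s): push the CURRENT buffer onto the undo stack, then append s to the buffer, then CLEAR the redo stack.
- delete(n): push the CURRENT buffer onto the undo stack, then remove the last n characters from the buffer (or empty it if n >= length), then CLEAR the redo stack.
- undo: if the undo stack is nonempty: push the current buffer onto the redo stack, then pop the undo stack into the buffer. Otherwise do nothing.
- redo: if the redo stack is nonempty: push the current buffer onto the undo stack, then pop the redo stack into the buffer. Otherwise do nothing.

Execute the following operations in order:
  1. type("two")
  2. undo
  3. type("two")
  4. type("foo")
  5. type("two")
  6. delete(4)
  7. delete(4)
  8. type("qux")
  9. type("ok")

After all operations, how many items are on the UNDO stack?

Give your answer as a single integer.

Answer: 7

Derivation:
After op 1 (type): buf='two' undo_depth=1 redo_depth=0
After op 2 (undo): buf='(empty)' undo_depth=0 redo_depth=1
After op 3 (type): buf='two' undo_depth=1 redo_depth=0
After op 4 (type): buf='twofoo' undo_depth=2 redo_depth=0
After op 5 (type): buf='twofootwo' undo_depth=3 redo_depth=0
After op 6 (delete): buf='twofo' undo_depth=4 redo_depth=0
After op 7 (delete): buf='t' undo_depth=5 redo_depth=0
After op 8 (type): buf='tqux' undo_depth=6 redo_depth=0
After op 9 (type): buf='tquxok' undo_depth=7 redo_depth=0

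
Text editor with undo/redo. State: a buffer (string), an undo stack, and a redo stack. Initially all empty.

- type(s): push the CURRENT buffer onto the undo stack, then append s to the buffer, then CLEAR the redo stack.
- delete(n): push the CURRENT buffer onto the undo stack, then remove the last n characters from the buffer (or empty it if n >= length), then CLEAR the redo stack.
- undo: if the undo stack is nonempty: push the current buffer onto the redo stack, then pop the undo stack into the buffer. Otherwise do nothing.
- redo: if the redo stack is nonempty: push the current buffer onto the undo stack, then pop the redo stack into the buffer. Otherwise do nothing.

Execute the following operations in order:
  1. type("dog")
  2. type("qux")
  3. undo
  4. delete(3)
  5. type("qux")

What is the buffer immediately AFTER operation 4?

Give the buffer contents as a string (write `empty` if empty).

Answer: empty

Derivation:
After op 1 (type): buf='dog' undo_depth=1 redo_depth=0
After op 2 (type): buf='dogqux' undo_depth=2 redo_depth=0
After op 3 (undo): buf='dog' undo_depth=1 redo_depth=1
After op 4 (delete): buf='(empty)' undo_depth=2 redo_depth=0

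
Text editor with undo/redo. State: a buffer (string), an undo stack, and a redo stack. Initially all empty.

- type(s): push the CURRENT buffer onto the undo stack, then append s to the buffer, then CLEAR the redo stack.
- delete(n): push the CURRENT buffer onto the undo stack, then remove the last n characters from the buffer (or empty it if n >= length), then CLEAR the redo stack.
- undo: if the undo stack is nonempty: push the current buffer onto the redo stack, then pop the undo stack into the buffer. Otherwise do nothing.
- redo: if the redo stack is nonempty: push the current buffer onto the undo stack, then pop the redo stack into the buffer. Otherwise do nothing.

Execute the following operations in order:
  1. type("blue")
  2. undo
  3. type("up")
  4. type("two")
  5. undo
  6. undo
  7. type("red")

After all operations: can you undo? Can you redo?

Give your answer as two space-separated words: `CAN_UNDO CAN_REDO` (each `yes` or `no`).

After op 1 (type): buf='blue' undo_depth=1 redo_depth=0
After op 2 (undo): buf='(empty)' undo_depth=0 redo_depth=1
After op 3 (type): buf='up' undo_depth=1 redo_depth=0
After op 4 (type): buf='uptwo' undo_depth=2 redo_depth=0
After op 5 (undo): buf='up' undo_depth=1 redo_depth=1
After op 6 (undo): buf='(empty)' undo_depth=0 redo_depth=2
After op 7 (type): buf='red' undo_depth=1 redo_depth=0

Answer: yes no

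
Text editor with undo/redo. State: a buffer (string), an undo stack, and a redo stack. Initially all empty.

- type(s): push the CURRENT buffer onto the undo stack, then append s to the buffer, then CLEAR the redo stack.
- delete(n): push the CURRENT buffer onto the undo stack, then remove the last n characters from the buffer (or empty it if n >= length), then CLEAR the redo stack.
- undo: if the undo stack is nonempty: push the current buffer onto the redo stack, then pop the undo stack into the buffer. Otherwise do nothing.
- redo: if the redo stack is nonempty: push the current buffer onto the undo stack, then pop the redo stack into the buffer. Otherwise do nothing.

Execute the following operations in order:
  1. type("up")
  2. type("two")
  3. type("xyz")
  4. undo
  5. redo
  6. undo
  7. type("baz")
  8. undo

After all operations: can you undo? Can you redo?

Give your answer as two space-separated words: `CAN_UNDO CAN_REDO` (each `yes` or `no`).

After op 1 (type): buf='up' undo_depth=1 redo_depth=0
After op 2 (type): buf='uptwo' undo_depth=2 redo_depth=0
After op 3 (type): buf='uptwoxyz' undo_depth=3 redo_depth=0
After op 4 (undo): buf='uptwo' undo_depth=2 redo_depth=1
After op 5 (redo): buf='uptwoxyz' undo_depth=3 redo_depth=0
After op 6 (undo): buf='uptwo' undo_depth=2 redo_depth=1
After op 7 (type): buf='uptwobaz' undo_depth=3 redo_depth=0
After op 8 (undo): buf='uptwo' undo_depth=2 redo_depth=1

Answer: yes yes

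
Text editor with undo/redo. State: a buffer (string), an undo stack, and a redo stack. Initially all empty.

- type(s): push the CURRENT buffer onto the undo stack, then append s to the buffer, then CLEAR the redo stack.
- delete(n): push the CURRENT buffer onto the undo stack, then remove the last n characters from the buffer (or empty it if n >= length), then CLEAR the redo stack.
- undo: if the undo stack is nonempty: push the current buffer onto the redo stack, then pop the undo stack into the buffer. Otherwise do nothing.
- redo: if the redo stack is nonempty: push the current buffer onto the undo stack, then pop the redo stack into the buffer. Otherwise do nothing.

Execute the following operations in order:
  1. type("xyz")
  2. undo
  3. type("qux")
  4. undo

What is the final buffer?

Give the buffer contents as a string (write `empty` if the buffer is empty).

After op 1 (type): buf='xyz' undo_depth=1 redo_depth=0
After op 2 (undo): buf='(empty)' undo_depth=0 redo_depth=1
After op 3 (type): buf='qux' undo_depth=1 redo_depth=0
After op 4 (undo): buf='(empty)' undo_depth=0 redo_depth=1

Answer: empty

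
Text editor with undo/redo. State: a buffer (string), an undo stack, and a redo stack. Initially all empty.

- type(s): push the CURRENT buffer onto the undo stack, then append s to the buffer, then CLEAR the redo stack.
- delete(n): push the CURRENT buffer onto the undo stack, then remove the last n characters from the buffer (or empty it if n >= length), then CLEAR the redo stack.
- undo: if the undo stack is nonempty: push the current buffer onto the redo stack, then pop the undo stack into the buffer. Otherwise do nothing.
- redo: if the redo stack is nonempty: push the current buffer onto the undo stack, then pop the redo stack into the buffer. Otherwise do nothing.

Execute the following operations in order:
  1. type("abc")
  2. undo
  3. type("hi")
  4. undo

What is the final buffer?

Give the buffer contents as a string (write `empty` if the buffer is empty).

Answer: empty

Derivation:
After op 1 (type): buf='abc' undo_depth=1 redo_depth=0
After op 2 (undo): buf='(empty)' undo_depth=0 redo_depth=1
After op 3 (type): buf='hi' undo_depth=1 redo_depth=0
After op 4 (undo): buf='(empty)' undo_depth=0 redo_depth=1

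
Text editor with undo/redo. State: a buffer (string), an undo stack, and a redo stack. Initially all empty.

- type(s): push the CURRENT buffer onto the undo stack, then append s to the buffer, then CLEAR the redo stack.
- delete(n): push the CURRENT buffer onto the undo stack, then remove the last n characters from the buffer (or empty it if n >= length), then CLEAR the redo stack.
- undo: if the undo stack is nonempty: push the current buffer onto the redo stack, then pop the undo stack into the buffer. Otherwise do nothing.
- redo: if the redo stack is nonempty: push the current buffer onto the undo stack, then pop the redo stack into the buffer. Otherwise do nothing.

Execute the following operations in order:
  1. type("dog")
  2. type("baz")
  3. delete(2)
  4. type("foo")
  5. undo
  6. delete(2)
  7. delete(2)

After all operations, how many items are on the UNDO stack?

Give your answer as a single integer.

Answer: 5

Derivation:
After op 1 (type): buf='dog' undo_depth=1 redo_depth=0
After op 2 (type): buf='dogbaz' undo_depth=2 redo_depth=0
After op 3 (delete): buf='dogb' undo_depth=3 redo_depth=0
After op 4 (type): buf='dogbfoo' undo_depth=4 redo_depth=0
After op 5 (undo): buf='dogb' undo_depth=3 redo_depth=1
After op 6 (delete): buf='do' undo_depth=4 redo_depth=0
After op 7 (delete): buf='(empty)' undo_depth=5 redo_depth=0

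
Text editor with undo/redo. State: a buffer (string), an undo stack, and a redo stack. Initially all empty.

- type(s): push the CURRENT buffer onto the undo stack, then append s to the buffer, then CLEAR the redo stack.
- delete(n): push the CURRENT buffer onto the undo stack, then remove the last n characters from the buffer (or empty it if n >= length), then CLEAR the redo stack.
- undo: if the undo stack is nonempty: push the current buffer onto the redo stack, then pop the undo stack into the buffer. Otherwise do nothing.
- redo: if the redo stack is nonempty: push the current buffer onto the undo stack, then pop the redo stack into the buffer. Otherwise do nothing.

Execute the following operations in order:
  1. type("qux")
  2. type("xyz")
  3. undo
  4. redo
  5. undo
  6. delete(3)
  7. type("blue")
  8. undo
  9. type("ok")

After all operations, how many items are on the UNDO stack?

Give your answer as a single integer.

After op 1 (type): buf='qux' undo_depth=1 redo_depth=0
After op 2 (type): buf='quxxyz' undo_depth=2 redo_depth=0
After op 3 (undo): buf='qux' undo_depth=1 redo_depth=1
After op 4 (redo): buf='quxxyz' undo_depth=2 redo_depth=0
After op 5 (undo): buf='qux' undo_depth=1 redo_depth=1
After op 6 (delete): buf='(empty)' undo_depth=2 redo_depth=0
After op 7 (type): buf='blue' undo_depth=3 redo_depth=0
After op 8 (undo): buf='(empty)' undo_depth=2 redo_depth=1
After op 9 (type): buf='ok' undo_depth=3 redo_depth=0

Answer: 3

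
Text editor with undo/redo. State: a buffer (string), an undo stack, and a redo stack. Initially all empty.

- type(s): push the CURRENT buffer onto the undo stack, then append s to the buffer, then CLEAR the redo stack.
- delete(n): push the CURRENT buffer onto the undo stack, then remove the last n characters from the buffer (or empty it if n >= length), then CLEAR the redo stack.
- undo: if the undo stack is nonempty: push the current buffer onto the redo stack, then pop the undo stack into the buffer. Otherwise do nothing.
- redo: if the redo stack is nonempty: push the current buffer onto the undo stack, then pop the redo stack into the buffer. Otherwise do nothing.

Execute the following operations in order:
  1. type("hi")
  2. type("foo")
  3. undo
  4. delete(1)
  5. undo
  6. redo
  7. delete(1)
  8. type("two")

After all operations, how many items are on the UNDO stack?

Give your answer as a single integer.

Answer: 4

Derivation:
After op 1 (type): buf='hi' undo_depth=1 redo_depth=0
After op 2 (type): buf='hifoo' undo_depth=2 redo_depth=0
After op 3 (undo): buf='hi' undo_depth=1 redo_depth=1
After op 4 (delete): buf='h' undo_depth=2 redo_depth=0
After op 5 (undo): buf='hi' undo_depth=1 redo_depth=1
After op 6 (redo): buf='h' undo_depth=2 redo_depth=0
After op 7 (delete): buf='(empty)' undo_depth=3 redo_depth=0
After op 8 (type): buf='two' undo_depth=4 redo_depth=0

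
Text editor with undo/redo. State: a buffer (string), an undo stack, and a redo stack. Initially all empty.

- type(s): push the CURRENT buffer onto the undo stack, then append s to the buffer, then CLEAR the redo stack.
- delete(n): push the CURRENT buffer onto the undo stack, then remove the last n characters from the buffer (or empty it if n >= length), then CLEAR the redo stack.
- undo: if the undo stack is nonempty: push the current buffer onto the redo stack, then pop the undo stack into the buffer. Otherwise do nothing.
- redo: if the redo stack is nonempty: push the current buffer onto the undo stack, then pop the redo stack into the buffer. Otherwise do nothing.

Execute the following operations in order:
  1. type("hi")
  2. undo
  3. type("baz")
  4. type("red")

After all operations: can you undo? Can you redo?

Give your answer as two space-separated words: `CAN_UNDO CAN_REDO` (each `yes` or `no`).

After op 1 (type): buf='hi' undo_depth=1 redo_depth=0
After op 2 (undo): buf='(empty)' undo_depth=0 redo_depth=1
After op 3 (type): buf='baz' undo_depth=1 redo_depth=0
After op 4 (type): buf='bazred' undo_depth=2 redo_depth=0

Answer: yes no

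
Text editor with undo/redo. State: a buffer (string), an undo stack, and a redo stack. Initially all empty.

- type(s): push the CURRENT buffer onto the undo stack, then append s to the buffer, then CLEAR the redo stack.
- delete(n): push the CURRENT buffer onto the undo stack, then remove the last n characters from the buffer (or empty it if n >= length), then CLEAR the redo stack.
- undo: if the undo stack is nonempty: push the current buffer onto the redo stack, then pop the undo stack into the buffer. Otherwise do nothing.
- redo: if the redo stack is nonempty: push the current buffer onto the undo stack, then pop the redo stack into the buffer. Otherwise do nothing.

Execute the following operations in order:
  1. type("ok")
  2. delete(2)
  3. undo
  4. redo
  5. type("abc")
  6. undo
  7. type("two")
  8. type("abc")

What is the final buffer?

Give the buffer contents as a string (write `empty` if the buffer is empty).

After op 1 (type): buf='ok' undo_depth=1 redo_depth=0
After op 2 (delete): buf='(empty)' undo_depth=2 redo_depth=0
After op 3 (undo): buf='ok' undo_depth=1 redo_depth=1
After op 4 (redo): buf='(empty)' undo_depth=2 redo_depth=0
After op 5 (type): buf='abc' undo_depth=3 redo_depth=0
After op 6 (undo): buf='(empty)' undo_depth=2 redo_depth=1
After op 7 (type): buf='two' undo_depth=3 redo_depth=0
After op 8 (type): buf='twoabc' undo_depth=4 redo_depth=0

Answer: twoabc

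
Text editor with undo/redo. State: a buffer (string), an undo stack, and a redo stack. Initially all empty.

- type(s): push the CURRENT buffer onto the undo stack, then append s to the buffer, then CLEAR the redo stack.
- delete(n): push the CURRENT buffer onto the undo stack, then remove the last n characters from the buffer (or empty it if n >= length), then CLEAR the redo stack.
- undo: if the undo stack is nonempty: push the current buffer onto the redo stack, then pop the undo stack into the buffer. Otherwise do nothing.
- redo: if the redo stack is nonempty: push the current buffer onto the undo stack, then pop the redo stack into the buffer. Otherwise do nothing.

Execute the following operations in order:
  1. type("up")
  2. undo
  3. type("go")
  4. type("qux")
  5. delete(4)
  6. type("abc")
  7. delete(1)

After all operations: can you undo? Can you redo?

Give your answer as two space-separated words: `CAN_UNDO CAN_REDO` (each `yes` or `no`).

After op 1 (type): buf='up' undo_depth=1 redo_depth=0
After op 2 (undo): buf='(empty)' undo_depth=0 redo_depth=1
After op 3 (type): buf='go' undo_depth=1 redo_depth=0
After op 4 (type): buf='goqux' undo_depth=2 redo_depth=0
After op 5 (delete): buf='g' undo_depth=3 redo_depth=0
After op 6 (type): buf='gabc' undo_depth=4 redo_depth=0
After op 7 (delete): buf='gab' undo_depth=5 redo_depth=0

Answer: yes no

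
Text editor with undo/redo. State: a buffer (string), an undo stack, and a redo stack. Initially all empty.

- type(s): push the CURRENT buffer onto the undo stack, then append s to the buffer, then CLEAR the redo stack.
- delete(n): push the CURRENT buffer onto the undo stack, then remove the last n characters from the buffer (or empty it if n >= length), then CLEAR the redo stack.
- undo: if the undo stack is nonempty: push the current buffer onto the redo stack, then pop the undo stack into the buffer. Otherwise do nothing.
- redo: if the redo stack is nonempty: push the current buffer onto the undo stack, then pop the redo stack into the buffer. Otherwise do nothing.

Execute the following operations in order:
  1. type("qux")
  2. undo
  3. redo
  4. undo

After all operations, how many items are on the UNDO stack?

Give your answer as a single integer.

Answer: 0

Derivation:
After op 1 (type): buf='qux' undo_depth=1 redo_depth=0
After op 2 (undo): buf='(empty)' undo_depth=0 redo_depth=1
After op 3 (redo): buf='qux' undo_depth=1 redo_depth=0
After op 4 (undo): buf='(empty)' undo_depth=0 redo_depth=1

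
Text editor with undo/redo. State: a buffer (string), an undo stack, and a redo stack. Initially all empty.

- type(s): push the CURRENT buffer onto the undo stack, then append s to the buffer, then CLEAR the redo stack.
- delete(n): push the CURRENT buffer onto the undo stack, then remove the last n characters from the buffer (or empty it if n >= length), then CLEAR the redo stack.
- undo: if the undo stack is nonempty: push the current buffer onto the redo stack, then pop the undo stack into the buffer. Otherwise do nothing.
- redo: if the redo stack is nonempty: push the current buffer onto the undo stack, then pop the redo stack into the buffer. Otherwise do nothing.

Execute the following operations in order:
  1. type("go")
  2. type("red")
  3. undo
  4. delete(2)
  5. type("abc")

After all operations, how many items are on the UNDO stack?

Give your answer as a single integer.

After op 1 (type): buf='go' undo_depth=1 redo_depth=0
After op 2 (type): buf='gored' undo_depth=2 redo_depth=0
After op 3 (undo): buf='go' undo_depth=1 redo_depth=1
After op 4 (delete): buf='(empty)' undo_depth=2 redo_depth=0
After op 5 (type): buf='abc' undo_depth=3 redo_depth=0

Answer: 3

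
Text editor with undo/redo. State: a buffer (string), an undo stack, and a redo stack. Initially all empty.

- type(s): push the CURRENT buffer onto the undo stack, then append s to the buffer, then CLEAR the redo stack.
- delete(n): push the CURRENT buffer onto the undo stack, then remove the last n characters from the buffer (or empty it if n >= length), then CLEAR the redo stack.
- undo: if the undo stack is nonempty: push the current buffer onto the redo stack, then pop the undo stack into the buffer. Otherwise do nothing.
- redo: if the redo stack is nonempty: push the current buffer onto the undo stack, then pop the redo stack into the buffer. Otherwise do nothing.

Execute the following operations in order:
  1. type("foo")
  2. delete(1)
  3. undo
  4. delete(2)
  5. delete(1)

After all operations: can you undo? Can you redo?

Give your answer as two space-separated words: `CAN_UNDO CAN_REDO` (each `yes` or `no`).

After op 1 (type): buf='foo' undo_depth=1 redo_depth=0
After op 2 (delete): buf='fo' undo_depth=2 redo_depth=0
After op 3 (undo): buf='foo' undo_depth=1 redo_depth=1
After op 4 (delete): buf='f' undo_depth=2 redo_depth=0
After op 5 (delete): buf='(empty)' undo_depth=3 redo_depth=0

Answer: yes no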